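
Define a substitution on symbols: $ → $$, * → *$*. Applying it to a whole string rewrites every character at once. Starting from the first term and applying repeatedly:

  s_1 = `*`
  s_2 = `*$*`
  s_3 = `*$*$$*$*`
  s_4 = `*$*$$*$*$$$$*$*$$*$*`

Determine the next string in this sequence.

Applying the rule to each of the 20 symbols of *$*$$*$*$$$$*$*$$*$* gives the pieces *$* $$ *$* $$ $$ *$* $$ *$* $$ $$ $$ $$ *$* $$ *$* $$ $$ *$* $$ *$*, which concatenate to the answer.

*$*$$*$*$$$$*$*$$*$*$$$$$$$$*$*$$*$*$$$$*$*$$*$*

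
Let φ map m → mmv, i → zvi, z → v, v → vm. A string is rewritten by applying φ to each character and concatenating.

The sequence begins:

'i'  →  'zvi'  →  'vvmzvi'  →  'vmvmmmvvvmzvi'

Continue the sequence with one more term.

Replace each of the 13 characters of vmvmmmvvvmzvi in place — vm mmv vm mmv mmv mmv vm vm vm mmv v vm zvi — and concatenate.

vmmmvvmmmvmmvmmvvmvmvmmmvvvmzvi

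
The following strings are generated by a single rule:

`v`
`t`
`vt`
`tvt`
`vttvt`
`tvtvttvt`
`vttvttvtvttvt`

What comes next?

tvtvttvtvttvttvtvttvt

This is a Fibonacci-style word recurrence s(k) = s(k−2)·s(k−1): e.g. v·t = vt.
Continuing: tvtvttvt · vttvttvtvttvt gives term 8.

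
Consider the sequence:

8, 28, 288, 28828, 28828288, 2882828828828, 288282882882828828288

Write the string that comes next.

2882828828828288282882882828828828

From term 3 onward, concatenate the last term with the second-to-last: 28·8 = 288, 288·28 = 28828, …
Continuing: 288282882882828828288 · 2882828828828 gives term 8.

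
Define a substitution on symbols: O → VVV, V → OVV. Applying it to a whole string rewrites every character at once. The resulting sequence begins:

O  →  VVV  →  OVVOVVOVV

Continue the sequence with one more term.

VVVOVVOVVVVVOVVOVVVVVOVVOVV

Expanding OVVOVVOVV: O→VVV, V→OVV, V→OVV, O→VVV, V→OVV, V→OVV, O→VVV, V→OVV, V→OVV. Concatenated: VVV OVV OVV VVV OVV OVV VVV OVV OVV.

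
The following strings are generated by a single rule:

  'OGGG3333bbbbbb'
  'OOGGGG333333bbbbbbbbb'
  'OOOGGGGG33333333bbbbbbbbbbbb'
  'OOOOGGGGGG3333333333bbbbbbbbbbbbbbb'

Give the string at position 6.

The n-th term is n-1 O's then n+1 G's then 2n 3's then 3n b's, where the shown terms are n = 2, 3, 4, 5.
Setting n = 7 gives 6, 8, 14, 21 characters in each block.

OOOOOOGGGGGGGG33333333333333bbbbbbbbbbbbbbbbbbbbb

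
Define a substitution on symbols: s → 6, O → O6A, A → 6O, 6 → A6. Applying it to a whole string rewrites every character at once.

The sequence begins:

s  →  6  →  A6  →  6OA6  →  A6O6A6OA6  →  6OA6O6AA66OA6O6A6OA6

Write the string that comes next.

Rewriting the 20 symbols of 6OA6O6AA66OA6O6A6OA6 one by one yields A6 O6A 6O A6 O6A A6 6O 6O A6 A6 O6A 6O A6 O6A A6 6O A6 O6A 6O A6; concatenated:

A6O6A6OA6O6AA66O6OA6A6O6A6OA6O6AA66OA6O6A6OA6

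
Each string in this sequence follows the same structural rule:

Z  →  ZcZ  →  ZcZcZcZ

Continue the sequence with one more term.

Each string is two copies of the previous one joined by 'c'.
One more doubling of ZcZcZcZ gives the answer.

ZcZcZcZcZcZcZcZ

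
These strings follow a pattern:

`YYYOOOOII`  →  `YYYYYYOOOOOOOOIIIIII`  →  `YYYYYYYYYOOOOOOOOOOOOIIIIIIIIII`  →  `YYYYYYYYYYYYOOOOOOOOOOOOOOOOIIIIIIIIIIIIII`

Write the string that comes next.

Reading off run lengths: Y runs 3, 6, 9, 12; O runs 4, 8, 12, 16; I runs 2, 6, 10, 14 — each is linear in n (n = 1, 2, …).
For the next term, n = 5, so the run lengths are 15, 20, 18.

YYYYYYYYYYYYYYYOOOOOOOOOOOOOOOOOOOOIIIIIIIIIIIIIIIIII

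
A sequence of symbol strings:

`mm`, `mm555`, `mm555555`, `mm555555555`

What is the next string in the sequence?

The strings grow by a fixed suffix 555 each time.
One more step from mm555555555 gives the answer.

mm555555555555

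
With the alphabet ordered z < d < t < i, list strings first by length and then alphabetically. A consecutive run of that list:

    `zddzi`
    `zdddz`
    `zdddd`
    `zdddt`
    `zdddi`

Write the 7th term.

zddtd

Stepping forward 2 times from zdddi: zdddi → zddtz, then the target.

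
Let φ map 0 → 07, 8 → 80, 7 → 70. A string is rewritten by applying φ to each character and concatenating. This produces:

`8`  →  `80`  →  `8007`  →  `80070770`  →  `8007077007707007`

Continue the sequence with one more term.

Replace each of the 16 characters of 8007077007707007 in place — 80 07 07 70 07 70 70 07 07 70 70 07 70 07 07 70 — and concatenate.

80070770077070070770700770070770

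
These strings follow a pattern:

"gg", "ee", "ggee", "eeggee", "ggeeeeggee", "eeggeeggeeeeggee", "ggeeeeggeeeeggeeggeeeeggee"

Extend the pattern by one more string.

From term 3 onward, concatenate the second-to-last term with the last: gg·ee = ggee, ee·ggee = eeggee, …
The next term joins eeggeeggeeeeggee and ggeeeeggeeeeggeeggeeeeggee.

eeggeeggeeeeggeeggeeeeggeeeeggeeggeeeeggee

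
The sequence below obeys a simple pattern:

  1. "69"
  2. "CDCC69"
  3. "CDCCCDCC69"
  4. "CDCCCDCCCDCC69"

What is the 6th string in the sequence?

CDCCCDCCCDCCCDCCCDCC69

The strings grow by a fixed prefix CDCC each time.
From CDCCCDCCCDCC69, 2 further steps: CDCCCDCCCDCC69 → CDCCCDCCCDCCCDCC69 → (answer).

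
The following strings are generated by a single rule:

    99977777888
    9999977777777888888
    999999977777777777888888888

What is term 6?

999999999999977777777777777777777888888888888888888

Reading off run lengths: 9 runs 3, 5, 7; 7 runs 5, 8, 11; 8 runs 3, 6, 9 — each is linear in n (n = 1, 2, …).
For term 6, n = 6, so the run lengths are 13, 20, 18.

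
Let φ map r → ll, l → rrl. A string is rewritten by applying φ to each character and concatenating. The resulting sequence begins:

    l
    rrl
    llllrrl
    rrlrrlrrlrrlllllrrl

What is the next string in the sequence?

Rewriting the 19 symbols of rrlrrlrrlrrlllllrrl one by one yields ll ll rrl ll ll rrl ll ll rrl ll ll rrl rrl rrl rrl rrl ll ll rrl; concatenated:

llllrrlllllrrlllllrrlllllrrlrrlrrlrrlrrlllllrrl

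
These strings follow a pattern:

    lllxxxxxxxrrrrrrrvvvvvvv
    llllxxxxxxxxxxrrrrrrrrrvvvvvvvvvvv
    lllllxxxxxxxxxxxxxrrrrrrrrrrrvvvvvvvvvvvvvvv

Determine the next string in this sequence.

Reading off run lengths: l runs 3, 4, 5; x runs 7, 10, 13; r runs 7, 9, 11; v runs 7, 11, 15 — each is linear in n, where the shown terms are n = 2, 3, 4.
Setting n = 5 gives 6, 16, 13, 19 characters in each block.

llllllxxxxxxxxxxxxxxxxrrrrrrrrrrrrrvvvvvvvvvvvvvvvvvvv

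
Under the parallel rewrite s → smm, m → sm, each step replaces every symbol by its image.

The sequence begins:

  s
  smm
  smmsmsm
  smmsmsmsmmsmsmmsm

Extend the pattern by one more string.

Replace each of the 17 characters of smmsmsmsmmsmsmmsm in place — smm sm sm smm sm smm sm smm sm sm smm sm smm sm sm smm sm — and concatenate.

smmsmsmsmmsmsmmsmsmmsmsmsmmsmsmmsmsmsmmsm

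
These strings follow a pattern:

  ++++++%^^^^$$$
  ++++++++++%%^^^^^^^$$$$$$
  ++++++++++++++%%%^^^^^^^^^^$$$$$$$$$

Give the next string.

Term n consists of 4n+2 +'s, followed by n %'s, followed by 3n+1 ^'s, followed by 3n $'s (n = 1, 2, …).
For the next term, n = 4, so the run lengths are 18, 4, 13, 12.

++++++++++++++++++%%%%^^^^^^^^^^^^^$$$$$$$$$$$$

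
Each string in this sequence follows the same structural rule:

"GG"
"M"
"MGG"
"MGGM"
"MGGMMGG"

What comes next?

MGGMMGGMGGM

From term 3 onward, concatenate the last term with the second-to-last: M·GG = MGG, MGG·M = MGGM, …
The next term joins MGGMMGG and MGGM.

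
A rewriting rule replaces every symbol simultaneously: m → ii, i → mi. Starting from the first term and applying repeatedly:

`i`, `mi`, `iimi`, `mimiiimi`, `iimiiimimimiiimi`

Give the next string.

φ(iimiiimimimiiimi) expands symbol-by-symbol to mi mi ii mi mi mi ii mi ii mi ii mi mi mi ii mi; joining the 16 pieces gives the next term.

mimiiimimimiiimiiimiiimimimiiimi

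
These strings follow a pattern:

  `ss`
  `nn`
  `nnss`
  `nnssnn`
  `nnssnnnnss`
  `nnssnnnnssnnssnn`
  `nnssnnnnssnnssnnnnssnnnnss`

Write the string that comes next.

From term 3 onward, concatenate the last term with the second-to-last: nn·ss = nnss, nnss·nn = nnssnn, …
The next term joins nnssnnnnssnnssnnnnssnnnnss and nnssnnnnssnnssnn.

nnssnnnnssnnssnnnnssnnnnssnnssnnnnssnnssnn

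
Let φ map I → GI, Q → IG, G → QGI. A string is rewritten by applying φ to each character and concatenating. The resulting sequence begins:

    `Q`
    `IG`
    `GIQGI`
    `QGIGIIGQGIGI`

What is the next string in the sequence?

Expanding QGIGIIGQGIGI: Q→IG, G→QGI, I→GI, G→QGI, I→GI, I→GI, G→QGI, Q→IG, G→QGI, I→GI, G→QGI, I→GI. Concatenated: IG QGI GI QGI GI GI QGI IG QGI GI QGI GI.

IGQGIGIQGIGIGIQGIIGQGIGIQGIGI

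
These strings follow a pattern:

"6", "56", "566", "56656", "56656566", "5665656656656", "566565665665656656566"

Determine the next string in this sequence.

5665656656656566565665665656656656

From term 3 onward, concatenate the last term with the second-to-last: 56·6 = 566, 566·56 = 56656, …
The next term joins 566565665665656656566 and 5665656656656.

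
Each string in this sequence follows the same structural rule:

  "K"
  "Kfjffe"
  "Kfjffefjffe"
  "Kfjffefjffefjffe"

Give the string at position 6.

The strings grow by a fixed suffix fjffe each time.
From Kfjffefjffefjffe, 2 further steps: Kfjffefjffefjffe → Kfjffefjffefjffefjffe → (answer).

Kfjffefjffefjffefjffefjffe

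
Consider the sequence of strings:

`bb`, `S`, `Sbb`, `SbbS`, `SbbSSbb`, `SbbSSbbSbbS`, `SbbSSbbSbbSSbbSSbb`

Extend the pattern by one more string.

This is a Fibonacci-style word recurrence s(k) = s(k−1)·s(k−2): e.g. S·bb = Sbb.
The next term joins SbbSSbbSbbSSbbSSbb and SbbSSbbSbbS.

SbbSSbbSbbSSbbSSbbSbbSSbbSbbS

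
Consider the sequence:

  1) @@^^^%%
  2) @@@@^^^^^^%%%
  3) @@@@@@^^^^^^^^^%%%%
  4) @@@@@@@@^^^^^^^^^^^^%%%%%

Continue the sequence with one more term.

@@@@@@@@@@^^^^^^^^^^^^^^^%%%%%%

The n-th term is 2n @'s then 3n ^'s then n+1 %'s (n = 1, 2, …).
For the next term, n = 5, so the run lengths are 10, 15, 6.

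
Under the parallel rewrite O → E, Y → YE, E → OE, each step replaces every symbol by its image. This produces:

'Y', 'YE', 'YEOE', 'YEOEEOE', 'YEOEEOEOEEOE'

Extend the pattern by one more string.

Expanding YEOEEOEOEEOE: Y→YE, E→OE, O→E, E→OE, E→OE, O→E, E→OE, O→E, E→OE, E→OE, O→E, E→OE. Concatenated: YE OE E OE OE E OE E OE OE E OE.

YEOEEOEOEEOEEOEOEEOE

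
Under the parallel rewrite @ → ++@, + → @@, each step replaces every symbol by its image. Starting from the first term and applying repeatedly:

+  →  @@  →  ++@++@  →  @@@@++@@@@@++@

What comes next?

Replace each of the 14 characters of @@@@++@@@@@++@ in place — ++@ ++@ ++@ ++@ @@ @@ ++@ ++@ ++@ ++@ ++@ @@ @@ ++@ — and concatenate.

++@++@++@++@@@@@++@++@++@++@++@@@@@++@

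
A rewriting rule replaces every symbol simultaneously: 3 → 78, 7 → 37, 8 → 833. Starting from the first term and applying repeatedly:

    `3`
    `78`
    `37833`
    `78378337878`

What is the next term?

Apply φ to 78378337878 symbol by symbol: 7→37, 8→833, 3→78, 7→37, 8→833, 3→78, 3→78, 7→37, 8→833, 7→37, 8→833; joined: 37 833 78 37 833 78 78 37 833 37 833.

37833783783378783783337833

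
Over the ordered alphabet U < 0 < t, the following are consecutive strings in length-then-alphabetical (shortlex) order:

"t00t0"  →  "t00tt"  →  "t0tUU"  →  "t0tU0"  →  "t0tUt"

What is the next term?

t0t0U

The successor of t0tUt increments the rightmost position that isn't already t and resets every position after it to U.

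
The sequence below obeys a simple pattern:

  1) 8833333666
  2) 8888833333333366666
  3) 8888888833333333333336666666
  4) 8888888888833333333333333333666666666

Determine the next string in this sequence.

8888888888888833333333333333333333366666666666

Term n consists of 3n-1 8's, followed by 4n+1 3's, followed by 2n+1 6's (n = 1, 2, …).
Setting n = 5 gives 14, 21, 11 characters in each block.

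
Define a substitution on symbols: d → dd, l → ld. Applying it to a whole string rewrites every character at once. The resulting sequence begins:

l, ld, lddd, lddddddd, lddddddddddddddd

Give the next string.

Rewriting the 16 symbols of lddddddddddddddd one by one yields ld dd dd dd dd dd dd dd dd dd dd dd dd dd dd dd; concatenated:

lddddddddddddddddddddddddddddddd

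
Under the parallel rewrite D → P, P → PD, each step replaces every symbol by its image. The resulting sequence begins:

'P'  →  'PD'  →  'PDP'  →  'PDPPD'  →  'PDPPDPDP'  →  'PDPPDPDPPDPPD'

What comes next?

Applying the rule to each of the 13 symbols of PDPPDPDPPDPPD gives the pieces PD P PD PD P PD P PD PD P PD PD P, which concatenate to the answer.

PDPPDPDPPDPPDPDPPDPDP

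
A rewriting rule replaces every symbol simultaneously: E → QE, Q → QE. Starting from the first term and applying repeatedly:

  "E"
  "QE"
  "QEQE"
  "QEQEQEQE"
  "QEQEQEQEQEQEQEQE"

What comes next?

QEQEQEQEQEQEQEQEQEQEQEQEQEQEQEQE

Applying the rule to each of the 16 symbols of QEQEQEQEQEQEQEQE gives the pieces QE QE QE QE QE QE QE QE QE QE QE QE QE QE QE QE, which concatenate to the answer.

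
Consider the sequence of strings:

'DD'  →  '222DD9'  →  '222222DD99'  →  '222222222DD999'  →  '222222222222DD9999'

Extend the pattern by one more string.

222222222222222DD99999

Each term wraps the previous one in 222 on the left and 9 on the right.
One more step from 222222222222DD9999 gives the answer.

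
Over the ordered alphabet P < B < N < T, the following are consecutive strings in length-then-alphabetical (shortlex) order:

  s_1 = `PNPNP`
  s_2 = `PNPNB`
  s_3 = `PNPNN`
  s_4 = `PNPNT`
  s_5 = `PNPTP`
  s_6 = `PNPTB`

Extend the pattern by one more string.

PNPTN

The successor of PNPTB increments the rightmost position that isn't already T and resets every position after it to P.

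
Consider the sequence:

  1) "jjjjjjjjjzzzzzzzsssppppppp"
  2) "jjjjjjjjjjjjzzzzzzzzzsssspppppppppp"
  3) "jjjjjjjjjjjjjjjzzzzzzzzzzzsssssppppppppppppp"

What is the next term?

Reading off run lengths: j runs 9, 12, 15; z runs 7, 9, 11; s runs 3, 4, 5; p runs 7, 10, 13 — each is linear in n, where the shown terms are n = 2, 3, 4.
Setting n = 5 gives 18, 13, 6, 16 characters in each block.

jjjjjjjjjjjjjjjjjjzzzzzzzzzzzzzsssssspppppppppppppppp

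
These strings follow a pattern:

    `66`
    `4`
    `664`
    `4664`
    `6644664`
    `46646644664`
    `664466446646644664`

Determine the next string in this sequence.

46646644664664466446646644664

Each term (from the third on) is the two preceding terms concatenated in order: term 3 = 66·4 = 664.
Continuing: 46646644664 · 664466446646644664 gives term 8.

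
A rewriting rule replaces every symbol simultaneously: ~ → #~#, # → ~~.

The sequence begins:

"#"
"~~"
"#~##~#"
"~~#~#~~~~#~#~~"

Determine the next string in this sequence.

#~##~#~~#~#~~#~##~##~##~#~~#~#~~#~##~#

Applying the rule to each of the 14 symbols of ~~#~#~~~~#~#~~ gives the pieces #~# #~# ~~ #~# ~~ #~# #~# #~# #~# ~~ #~# ~~ #~# #~#, which concatenate to the answer.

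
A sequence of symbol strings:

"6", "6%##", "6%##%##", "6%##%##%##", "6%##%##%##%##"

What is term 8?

6%##%##%##%##%##%##%##

Each term is the previous one with %## appended.
From 6%##%##%##%##, 3 further steps: 6%##%##%##%## → 6%##%##%##%##%## → 6%##%##%##%##%##%## → (answer).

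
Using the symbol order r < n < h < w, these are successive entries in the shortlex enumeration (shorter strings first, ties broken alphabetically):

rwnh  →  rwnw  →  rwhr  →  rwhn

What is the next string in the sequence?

rwhh

Treat rwhn as a base-4 numeral over the given alphabet and add one, carrying through any trailing w's.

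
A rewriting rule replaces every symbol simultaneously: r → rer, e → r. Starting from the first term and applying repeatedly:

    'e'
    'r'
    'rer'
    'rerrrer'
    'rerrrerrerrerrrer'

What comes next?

Replace each of the 17 characters of rerrrerrerrerrrer in place — rer r rer rer rer r rer rer r rer rer r rer rer rer r rer — and concatenate.

rerrrerrerrerrrerrerrrerrerrrerrerrerrrer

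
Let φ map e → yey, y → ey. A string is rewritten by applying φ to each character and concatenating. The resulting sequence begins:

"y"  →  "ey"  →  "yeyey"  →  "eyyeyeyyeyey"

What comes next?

yeyeyeyyeyeyyeyeyeyyeyeyyeyey

Expanding eyyeyeyyeyey: e→yey, y→ey, y→ey, e→yey, y→ey, e→yey, y→ey, y→ey, e→yey, y→ey, e→yey, y→ey. Concatenated: yey ey ey yey ey yey ey ey yey ey yey ey.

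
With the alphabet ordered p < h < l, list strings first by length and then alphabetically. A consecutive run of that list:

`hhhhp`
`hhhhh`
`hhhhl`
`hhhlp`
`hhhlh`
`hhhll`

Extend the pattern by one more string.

hhlpp

Find the rightmost character of hhhll below l, bump it to the next letter, and reset everything to its right to p.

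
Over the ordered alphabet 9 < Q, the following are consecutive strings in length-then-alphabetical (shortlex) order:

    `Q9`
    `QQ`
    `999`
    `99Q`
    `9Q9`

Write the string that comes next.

Treat 9Q9 as a base-2 numeral over the given alphabet and add one, carrying through any trailing Q's.

9QQ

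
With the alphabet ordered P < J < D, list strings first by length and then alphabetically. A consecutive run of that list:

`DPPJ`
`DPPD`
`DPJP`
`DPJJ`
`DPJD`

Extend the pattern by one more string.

DPDP

The successor of DPJD increments the rightmost position that isn't already D and resets every position after it to P.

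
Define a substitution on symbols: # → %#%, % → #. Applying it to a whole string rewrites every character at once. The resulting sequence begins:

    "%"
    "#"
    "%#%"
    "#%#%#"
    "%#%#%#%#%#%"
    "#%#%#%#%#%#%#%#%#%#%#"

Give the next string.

%#%#%#%#%#%#%#%#%#%#%#%#%#%#%#%#%#%#%#%#%#%

Replace each of the 21 characters of #%#%#%#%#%#%#%#%#%#%# in place — %#% # %#% # %#% # %#% # %#% # %#% # %#% # %#% # %#% # %#% # %#% — and concatenate.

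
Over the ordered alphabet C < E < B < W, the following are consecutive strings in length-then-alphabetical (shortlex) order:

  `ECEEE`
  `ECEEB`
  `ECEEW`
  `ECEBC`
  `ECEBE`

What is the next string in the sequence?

The successor of ECEBE increments the rightmost position that isn't already W and resets every position after it to C.

ECEBB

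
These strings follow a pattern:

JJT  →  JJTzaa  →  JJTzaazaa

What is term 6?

Each term is the previous one with zaa appended.
From JJTzaazaa, 3 further steps: JJTzaazaa → JJTzaazaazaa → JJTzaazaazaazaa → (answer).

JJTzaazaazaazaazaa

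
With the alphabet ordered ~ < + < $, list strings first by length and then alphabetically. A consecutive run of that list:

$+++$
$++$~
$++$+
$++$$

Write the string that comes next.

The successor of $++$$ increments the rightmost position that isn't already $ and resets every position after it to ~.

$+$~~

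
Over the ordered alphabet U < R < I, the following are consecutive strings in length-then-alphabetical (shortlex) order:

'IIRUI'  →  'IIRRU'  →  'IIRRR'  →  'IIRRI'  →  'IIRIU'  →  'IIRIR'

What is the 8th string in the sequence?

IIIUU

Continuing the enumeration 2 steps past IIRIR: IIRIR → IIRII → (answer).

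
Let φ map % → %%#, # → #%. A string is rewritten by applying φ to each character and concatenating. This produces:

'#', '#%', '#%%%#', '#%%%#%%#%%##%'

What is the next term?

φ(#%%%#%%#%%##%) expands symbol-by-symbol to #% %%# %%# %%# #% %%# %%# #% %%# %%# #% #% %%#; joining the 13 pieces gives the next term.

#%%%#%%#%%##%%%#%%##%%%#%%##%#%%%#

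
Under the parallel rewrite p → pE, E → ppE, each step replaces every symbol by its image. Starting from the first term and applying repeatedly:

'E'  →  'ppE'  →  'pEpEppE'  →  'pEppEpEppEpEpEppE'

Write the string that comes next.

φ(pEppEpEppEpEpEppE) expands symbol-by-symbol to pE ppE pE pE ppE pE ppE pE pE ppE pE ppE pE ppE pE pE ppE; joining the 17 pieces gives the next term.

pEppEpEpEppEpEppEpEpEppEpEppEpEppEpEpEppE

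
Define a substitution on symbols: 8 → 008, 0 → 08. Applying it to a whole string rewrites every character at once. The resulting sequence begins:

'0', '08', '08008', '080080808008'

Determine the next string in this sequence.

Apply φ to 080080808008 symbol by symbol: 0→08, 8→008, 0→08, 0→08, 8→008, 0→08, 8→008, 0→08, 8→008, 0→08, 0→08, 8→008; joined: 08 008 08 08 008 08 008 08 008 08 08 008.

08008080800808008080080808008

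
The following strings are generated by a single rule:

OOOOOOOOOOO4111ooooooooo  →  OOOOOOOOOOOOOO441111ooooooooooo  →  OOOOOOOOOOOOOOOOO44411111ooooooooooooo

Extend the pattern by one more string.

Reading off run lengths: O runs 11, 14, 17; 4 runs 1, 2, 3; 1 runs 3, 4, 5; o runs 9, 11, 13 — each is linear in n, where the shown terms are n = 3, 4, 5.
For the next term, n = 6, so the run lengths are 20, 4, 6, 15.

OOOOOOOOOOOOOOOOOOOO4444111111ooooooooooooooo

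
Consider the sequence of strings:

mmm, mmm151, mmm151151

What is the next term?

mmm151151151

Each term is the previous one with 151 appended.
One more step from mmm151151 gives the answer.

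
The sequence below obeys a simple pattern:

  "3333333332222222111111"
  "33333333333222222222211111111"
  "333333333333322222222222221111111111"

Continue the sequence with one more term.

3333333333333332222222222222222111111111111

Reading off run lengths: 3 runs 9, 11, 13; 2 runs 7, 10, 13; 1 runs 6, 8, 10 — each is linear in n, where the shown terms are n = 3, 4, 5.
For the next term, n = 6, so the run lengths are 15, 16, 12.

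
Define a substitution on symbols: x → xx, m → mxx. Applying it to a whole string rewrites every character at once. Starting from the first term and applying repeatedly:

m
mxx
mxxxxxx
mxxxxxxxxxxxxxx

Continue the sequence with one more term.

Rewriting the 15 symbols of mxxxxxxxxxxxxxx one by one yields mxx xx xx xx xx xx xx xx xx xx xx xx xx xx xx; concatenated:

mxxxxxxxxxxxxxxxxxxxxxxxxxxxxxx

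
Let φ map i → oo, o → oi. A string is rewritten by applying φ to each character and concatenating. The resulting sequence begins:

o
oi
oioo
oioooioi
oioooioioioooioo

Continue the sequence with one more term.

Rewriting the 16 symbols of oioooioioioooioo one by one yields oi oo oi oi oi oo oi oo oi oo oi oi oi oo oi oi; concatenated:

oioooioioioooioooioooioioioooioi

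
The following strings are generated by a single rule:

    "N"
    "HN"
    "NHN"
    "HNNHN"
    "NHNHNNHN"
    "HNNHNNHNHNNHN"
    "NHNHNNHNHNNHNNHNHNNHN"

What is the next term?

HNNHNNHNHNNHNNHNHNNHNHNNHNNHNHNNHN

Each term (from the third on) is the two preceding terms concatenated in order: term 3 = N·HN = NHN.
So term 8 is HNNHNNHNHNNHN·NHNHNNHNHNNHNNHNHNNHN.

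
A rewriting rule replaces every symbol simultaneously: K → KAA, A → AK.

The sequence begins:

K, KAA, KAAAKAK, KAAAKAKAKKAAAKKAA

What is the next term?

Applying the rule to each of the 17 symbols of KAAAKAKAKKAAAKKAA gives the pieces KAA AK AK AK KAA AK KAA AK KAA KAA AK AK AK KAA KAA AK AK, which concatenate to the answer.

KAAAKAKAKKAAAKKAAAKKAAKAAAKAKAKKAAKAAAKAK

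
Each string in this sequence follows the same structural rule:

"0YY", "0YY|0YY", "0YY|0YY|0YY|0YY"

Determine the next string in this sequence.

Every step duplicates the string with '|' between the halves.
One more doubling of 0YY|0YY|0YY|0YY gives the answer.

0YY|0YY|0YY|0YY|0YY|0YY|0YY|0YY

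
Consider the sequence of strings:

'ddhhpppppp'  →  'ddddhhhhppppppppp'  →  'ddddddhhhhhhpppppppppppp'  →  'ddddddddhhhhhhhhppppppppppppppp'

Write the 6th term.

ddddddddddddhhhhhhhhhhhhppppppppppppppppppppp

Term n consists of 2n d's, followed by 2n h's, followed by 3n+3 p's (n = 1, 2, …).
For term 6, n = 6, so the run lengths are 12, 12, 21.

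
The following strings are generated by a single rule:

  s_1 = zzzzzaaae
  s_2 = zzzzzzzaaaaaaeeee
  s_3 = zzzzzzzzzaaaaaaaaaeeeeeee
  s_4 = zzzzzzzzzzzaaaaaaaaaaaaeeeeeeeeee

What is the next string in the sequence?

Term n consists of 2n+3 z's, followed by 3n a's, followed by 3n-2 e's (n = 1, 2, …).
For the next term, n = 5, so the run lengths are 13, 15, 13.

zzzzzzzzzzzzzaaaaaaaaaaaaaaaeeeeeeeeeeeee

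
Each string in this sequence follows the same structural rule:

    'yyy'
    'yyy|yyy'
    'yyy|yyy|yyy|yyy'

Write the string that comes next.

Each string is two copies of the previous one joined by '|'.
So the next term is two copies of yyy|yyy|yyy|yyy with '|' between the halves.

yyy|yyy|yyy|yyy|yyy|yyy|yyy|yyy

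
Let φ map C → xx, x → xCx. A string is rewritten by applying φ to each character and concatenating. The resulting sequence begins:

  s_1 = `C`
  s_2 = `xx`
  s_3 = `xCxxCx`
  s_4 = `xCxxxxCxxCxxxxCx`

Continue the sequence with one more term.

Replace each of the 16 characters of xCxxxxCxxCxxxxCx in place — xCx xx xCx xCx xCx xCx xx xCx xCx xx xCx xCx xCx xCx xx xCx — and concatenate.

xCxxxxCxxCxxCxxCxxxxCxxCxxxxCxxCxxCxxCxxxxCx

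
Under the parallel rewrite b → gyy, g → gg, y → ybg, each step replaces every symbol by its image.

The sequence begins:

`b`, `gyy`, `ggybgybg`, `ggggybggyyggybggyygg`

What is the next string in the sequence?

Applying the rule to each of the 20 symbols of ggggybggyyggybggyygg gives the pieces gg gg gg gg ybg gyy gg gg ybg ybg gg gg ybg gyy gg gg ybg ybg gg gg, which concatenate to the answer.

ggggggggybggyyggggybgybgggggybggyyggggybgybggggg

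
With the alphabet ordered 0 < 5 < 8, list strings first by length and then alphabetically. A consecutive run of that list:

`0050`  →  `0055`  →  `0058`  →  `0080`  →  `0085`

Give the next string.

Treat 0085 as a base-3 numeral over the given alphabet and add one, carrying through any trailing 8's.

0088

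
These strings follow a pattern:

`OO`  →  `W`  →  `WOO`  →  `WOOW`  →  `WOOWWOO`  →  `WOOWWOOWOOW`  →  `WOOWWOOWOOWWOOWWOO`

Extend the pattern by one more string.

Each term (from the third on) is the previous term followed by the one before it: term 3 = W·OO = WOO.
Continuing: WOOWWOOWOOWWOOWWOO · WOOWWOOWOOW gives term 8.

WOOWWOOWOOWWOOWWOOWOOWWOOWOOW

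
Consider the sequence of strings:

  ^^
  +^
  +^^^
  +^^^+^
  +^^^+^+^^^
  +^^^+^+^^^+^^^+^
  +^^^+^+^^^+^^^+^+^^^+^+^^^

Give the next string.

Each term (from the third on) is the previous term followed by the one before it: term 3 = +^·^^ = +^^^.
Continuing: +^^^+^+^^^+^^^+^+^^^+^+^^^ · +^^^+^+^^^+^^^+^ gives term 8.

+^^^+^+^^^+^^^+^+^^^+^+^^^+^^^+^+^^^+^^^+^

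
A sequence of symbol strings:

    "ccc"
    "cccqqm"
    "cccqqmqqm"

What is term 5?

cccqqmqqmqqmqqm

The strings grow by a fixed suffix qqm each time.
From cccqqmqqm, 2 further steps: cccqqmqqm → cccqqmqqmqqm → (answer).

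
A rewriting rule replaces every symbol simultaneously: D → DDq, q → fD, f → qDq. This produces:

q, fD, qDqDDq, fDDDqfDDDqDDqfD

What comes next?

qDqDDqDDqDDqfDqDqDDqDDqDDqfDDDqDDqfDqDqDDq

Applying the rule to each of the 15 symbols of fDDDqfDDDqDDqfD gives the pieces qDq DDq DDq DDq fD qDq DDq DDq DDq fD DDq DDq fD qDq DDq, which concatenate to the answer.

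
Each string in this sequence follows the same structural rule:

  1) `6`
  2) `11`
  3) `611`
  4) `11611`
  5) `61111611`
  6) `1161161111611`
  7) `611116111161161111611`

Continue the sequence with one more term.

1161161111611611116111161161111611

This is a Fibonacci-style word recurrence s(k) = s(k−2)·s(k−1): e.g. 6·11 = 611.
Continuing: 1161161111611 · 611116111161161111611 gives term 8.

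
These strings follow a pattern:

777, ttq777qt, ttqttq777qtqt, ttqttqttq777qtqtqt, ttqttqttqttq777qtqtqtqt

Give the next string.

ttqttqttqttqttq777qtqtqtqtqt

Every step adds ttq to the front and qt to the end of the previous string.
So the next term is ttq·ttqttqttqttq777qtqtqtqt·qt.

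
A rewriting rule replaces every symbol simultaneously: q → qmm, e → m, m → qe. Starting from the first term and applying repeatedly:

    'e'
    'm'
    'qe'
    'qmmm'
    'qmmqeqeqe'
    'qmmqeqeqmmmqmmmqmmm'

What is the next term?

Rewriting the 19 symbols of qmmqeqeqmmmqmmmqmmm one by one yields qmm qe qe qmm m qmm m qmm qe qe qe qmm qe qe qe qmm qe qe qe; concatenated:

qmmqeqeqmmmqmmmqmmqeqeqeqmmqeqeqeqmmqeqeqe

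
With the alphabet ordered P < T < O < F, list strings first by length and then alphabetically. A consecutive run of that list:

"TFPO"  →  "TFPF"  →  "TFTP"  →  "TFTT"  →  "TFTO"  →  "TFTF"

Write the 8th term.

Continuing the enumeration 2 steps past TFTF: TFTF → TFOP → (answer).

TFOT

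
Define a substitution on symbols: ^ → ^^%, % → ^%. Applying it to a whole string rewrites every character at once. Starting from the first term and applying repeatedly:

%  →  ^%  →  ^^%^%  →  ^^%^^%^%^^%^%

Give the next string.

Rewriting the 13 symbols of ^^%^^%^%^^%^% one by one yields ^^% ^^% ^% ^^% ^^% ^% ^^% ^% ^^% ^^% ^% ^^% ^%; concatenated:

^^%^^%^%^^%^^%^%^^%^%^^%^^%^%^^%^%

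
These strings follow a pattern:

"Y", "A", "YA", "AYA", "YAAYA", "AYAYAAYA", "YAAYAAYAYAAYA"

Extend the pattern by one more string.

Each term (from the third on) is the two preceding terms concatenated in order: term 3 = Y·A = YA.
The next term joins AYAYAAYA and YAAYAAYAYAAYA.

AYAYAAYAYAAYAAYAYAAYA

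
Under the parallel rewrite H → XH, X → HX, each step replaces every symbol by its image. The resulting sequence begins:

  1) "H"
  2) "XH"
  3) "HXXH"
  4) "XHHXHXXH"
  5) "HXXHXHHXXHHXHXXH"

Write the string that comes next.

φ(HXXHXHHXXHHXHXXH) expands symbol-by-symbol to XH HX HX XH HX XH XH HX HX XH XH HX XH HX HX XH; joining the 16 pieces gives the next term.

XHHXHXXHHXXHXHHXHXXHXHHXXHHXHXXH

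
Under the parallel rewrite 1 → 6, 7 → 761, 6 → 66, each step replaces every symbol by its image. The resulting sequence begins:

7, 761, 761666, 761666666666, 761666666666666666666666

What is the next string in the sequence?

Rewriting the 24 symbols of 761666666666666666666666 one by one yields 761 66 6 66 66 66 66 66 66 66 66 66 66 66 66 66 66 66 66 66 66 66 66 66; concatenated:

761666666666666666666666666666666666666666666666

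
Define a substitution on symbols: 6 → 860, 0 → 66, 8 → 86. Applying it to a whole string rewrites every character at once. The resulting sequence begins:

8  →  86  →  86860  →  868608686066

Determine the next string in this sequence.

Rewriting each symbol of 868608686066: 8→86, 6→860, 8→86, 6→860, 0→66, 8→86, 6→860, 8→86, 6→860, 0→66, 6→860, 6→860, which concatenates to 86 860 86 860 66 86 860 86 860 66 860 860.

868608686066868608686066860860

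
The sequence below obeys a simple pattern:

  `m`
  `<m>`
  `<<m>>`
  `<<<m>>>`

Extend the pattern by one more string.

Every step adds < to the front and > to the end of the previous string.
Applying this once more to <<<m>>>:

<<<<m>>>>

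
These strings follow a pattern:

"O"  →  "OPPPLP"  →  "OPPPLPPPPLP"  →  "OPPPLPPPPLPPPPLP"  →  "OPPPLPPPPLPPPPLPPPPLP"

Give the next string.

OPPPLPPPPLPPPPLPPPPLPPPPLP

Each term is the previous one with PPPLP appended.
So the next term is OPPPLPPPPLPPPPLPPPPLP·PPPLP.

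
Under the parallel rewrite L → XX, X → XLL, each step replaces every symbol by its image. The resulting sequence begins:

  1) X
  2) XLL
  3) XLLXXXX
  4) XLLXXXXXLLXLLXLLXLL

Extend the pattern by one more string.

Rewriting the 19 symbols of XLLXXXXXLLXLLXLLXLL one by one yields XLL XX XX XLL XLL XLL XLL XLL XX XX XLL XX XX XLL XX XX XLL XX XX; concatenated:

XLLXXXXXLLXLLXLLXLLXLLXXXXXLLXXXXXLLXXXXXLLXXXX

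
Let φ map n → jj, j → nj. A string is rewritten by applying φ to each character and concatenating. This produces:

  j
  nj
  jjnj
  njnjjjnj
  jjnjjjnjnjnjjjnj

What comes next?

Replace each of the 16 characters of jjnjjjnjnjnjjjnj in place — nj nj jj nj nj nj jj nj jj nj jj nj nj nj jj nj — and concatenate.

njnjjjnjnjnjjjnjjjnjjjnjnjnjjjnj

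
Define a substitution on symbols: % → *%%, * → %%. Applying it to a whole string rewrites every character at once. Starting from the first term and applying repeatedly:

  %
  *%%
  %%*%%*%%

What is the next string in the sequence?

Apply φ to %%*%%*%% symbol by symbol: %→*%%, %→*%%, *→%%, %→*%%, %→*%%, *→%%, %→*%%, %→*%%; joined: *%% *%% %% *%% *%% %% *%% *%%.

*%%*%%%%*%%*%%%%*%%*%%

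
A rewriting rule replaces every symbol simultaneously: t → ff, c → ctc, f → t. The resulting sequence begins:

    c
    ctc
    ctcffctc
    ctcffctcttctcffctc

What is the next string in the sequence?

Rewriting the 18 symbols of ctcffctcttctcffctc one by one yields ctc ff ctc t t ctc ff ctc ff ff ctc ff ctc t t ctc ff ctc; concatenated:

ctcffctcttctcffctcffffctcffctcttctcffctc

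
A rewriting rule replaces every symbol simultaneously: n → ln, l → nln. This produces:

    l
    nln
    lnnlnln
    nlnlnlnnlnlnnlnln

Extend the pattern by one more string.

Rewriting the 17 symbols of nlnlnlnnlnlnnlnln one by one yields ln nln ln nln ln nln ln ln nln ln nln ln ln nln ln nln ln; concatenated:

lnnlnlnnlnlnnlnlnlnnlnlnnlnlnlnnlnlnnlnln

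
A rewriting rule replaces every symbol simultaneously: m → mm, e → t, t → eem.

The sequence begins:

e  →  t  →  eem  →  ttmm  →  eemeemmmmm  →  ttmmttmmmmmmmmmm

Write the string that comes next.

Applying the rule to each of the 16 symbols of ttmmttmmmmmmmmmm gives the pieces eem eem mm mm eem eem mm mm mm mm mm mm mm mm mm mm, which concatenate to the answer.

eemeemmmmmeemeemmmmmmmmmmmmmmmmmmmmm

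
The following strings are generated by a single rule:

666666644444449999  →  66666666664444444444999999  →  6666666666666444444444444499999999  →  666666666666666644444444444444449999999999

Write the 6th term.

The n-th term is 3n+1 6's then 3n+1 4's then 2n 9's, where the shown terms are n = 2, 3, 4, 5.
Setting n = 7 gives 22, 22, 14 characters in each block.

6666666666666666666666444444444444444444444499999999999999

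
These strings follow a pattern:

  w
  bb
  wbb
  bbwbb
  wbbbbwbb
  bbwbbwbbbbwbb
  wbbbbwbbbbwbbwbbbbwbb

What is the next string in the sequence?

This is a Fibonacci-style word recurrence s(k) = s(k−2)·s(k−1): e.g. w·bb = wbb.
The next term joins bbwbbwbbbbwbb and wbbbbwbbbbwbbwbbbbwbb.

bbwbbwbbbbwbbwbbbbwbbbbwbbwbbbbwbb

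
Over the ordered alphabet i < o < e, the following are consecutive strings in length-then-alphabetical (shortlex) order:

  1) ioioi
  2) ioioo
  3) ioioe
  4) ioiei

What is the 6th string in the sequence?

ioiee

Continuing the enumeration 2 steps past ioiei: ioiei → ioieo → (answer).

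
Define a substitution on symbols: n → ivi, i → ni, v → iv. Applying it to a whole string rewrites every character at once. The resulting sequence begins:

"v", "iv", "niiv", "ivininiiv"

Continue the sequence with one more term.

niivniiviniivininiiv

Apply φ to ivininiiv symbol by symbol: i→ni, v→iv, i→ni, n→ivi, i→ni, n→ivi, i→ni, i→ni, v→iv; joined: ni iv ni ivi ni ivi ni ni iv.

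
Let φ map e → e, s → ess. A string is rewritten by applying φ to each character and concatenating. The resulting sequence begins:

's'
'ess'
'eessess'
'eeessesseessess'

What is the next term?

Applying the rule to each of the 15 symbols of eeessesseessess gives the pieces e e e ess ess e ess ess e e ess ess e ess ess, which concatenate to the answer.

eeeessesseessesseeessesseessess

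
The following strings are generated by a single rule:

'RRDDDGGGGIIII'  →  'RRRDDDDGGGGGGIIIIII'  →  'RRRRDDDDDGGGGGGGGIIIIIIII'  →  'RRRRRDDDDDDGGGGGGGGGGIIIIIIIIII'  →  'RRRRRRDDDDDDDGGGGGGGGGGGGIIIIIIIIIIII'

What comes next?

RRRRRRRDDDDDDDDGGGGGGGGGGGGGGIIIIIIIIIIIIII

Reading off run lengths: R runs 2, 3, 4, 5, 6; D runs 3, 4, 5, 6, 7; G runs 4, 6, 8, 10, 12; I runs 4, 6, 8, 10, 12 — each is linear in n, where the shown terms are n = 2, 3, 4, 5, 6.
At n = 7 the blocks have lengths 7, 8, 14, 14.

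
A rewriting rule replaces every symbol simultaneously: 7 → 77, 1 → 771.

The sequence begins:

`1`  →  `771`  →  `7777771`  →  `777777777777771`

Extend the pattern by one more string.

7777777777777777777777777777771

φ(777777777777771) expands symbol-by-symbol to 77 77 77 77 77 77 77 77 77 77 77 77 77 77 771; joining the 15 pieces gives the next term.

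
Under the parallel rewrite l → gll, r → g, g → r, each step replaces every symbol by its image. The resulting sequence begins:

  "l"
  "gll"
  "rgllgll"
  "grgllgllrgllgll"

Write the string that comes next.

rgrgllgllrgllgllgrgllgllrgllgll

φ(grgllgllrgllgll) expands symbol-by-symbol to r g r gll gll r gll gll g r gll gll r gll gll; joining the 15 pieces gives the next term.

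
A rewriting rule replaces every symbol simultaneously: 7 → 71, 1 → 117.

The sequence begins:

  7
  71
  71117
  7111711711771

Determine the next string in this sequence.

Rewriting the 13 symbols of 7111711711771 one by one yields 71 117 117 117 71 117 117 71 117 117 71 71 117; concatenated:

7111711711771117117711171177171117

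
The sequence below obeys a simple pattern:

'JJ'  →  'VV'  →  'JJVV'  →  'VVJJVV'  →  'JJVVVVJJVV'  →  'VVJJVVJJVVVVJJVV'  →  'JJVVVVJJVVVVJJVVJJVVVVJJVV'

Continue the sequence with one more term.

VVJJVVJJVVVVJJVVJJVVVVJJVVVVJJVVJJVVVVJJVV

Each term (from the third on) is the two preceding terms concatenated in order: term 3 = JJ·VV = JJVV.
The next term joins VVJJVVJJVVVVJJVV and JJVVVVJJVVVVJJVVJJVVVVJJVV.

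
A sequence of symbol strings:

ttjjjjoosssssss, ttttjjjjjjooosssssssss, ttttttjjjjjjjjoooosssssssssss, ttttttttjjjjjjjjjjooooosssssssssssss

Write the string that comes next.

Each string has the form t^{2n-2} j^{2n} o^{n} s^{2n+3}, where the shown terms are n = 2, 3, 4, 5.
For the next term, n = 6, so the run lengths are 10, 12, 6, 15.

ttttttttttjjjjjjjjjjjjoooooosssssssssssssss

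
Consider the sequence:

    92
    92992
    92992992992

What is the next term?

Every step duplicates the string with '9' between the halves.
So the next term is two copies of 92992992992 with '9' between the halves.

92992992992992992992992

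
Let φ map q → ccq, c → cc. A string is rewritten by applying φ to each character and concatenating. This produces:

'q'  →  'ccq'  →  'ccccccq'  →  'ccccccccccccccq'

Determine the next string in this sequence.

ccccccccccccccccccccccccccccccq

Applying the rule to each of the 15 symbols of ccccccccccccccq gives the pieces cc cc cc cc cc cc cc cc cc cc cc cc cc cc ccq, which concatenate to the answer.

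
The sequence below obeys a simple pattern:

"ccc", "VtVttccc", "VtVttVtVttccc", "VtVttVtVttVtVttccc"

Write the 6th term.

VtVttVtVttVtVttVtVttVtVttccc

Every step adds VtVtt at the front: s(k+1) = VtVtt·s(k).
From VtVttVtVttVtVttccc, 2 further steps: VtVttVtVttVtVttccc → VtVttVtVttVtVttVtVttccc → (answer).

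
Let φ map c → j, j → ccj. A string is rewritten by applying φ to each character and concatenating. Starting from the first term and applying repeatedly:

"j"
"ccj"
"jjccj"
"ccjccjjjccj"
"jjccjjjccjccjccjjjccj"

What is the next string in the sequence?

Applying the rule to each of the 21 symbols of jjccjjjccjccjccjjjccj gives the pieces ccj ccj j j ccj ccj ccj j j ccj j j ccj j j ccj ccj ccj j j ccj, which concatenate to the answer.

ccjccjjjccjccjccjjjccjjjccjjjccjccjccjjjccj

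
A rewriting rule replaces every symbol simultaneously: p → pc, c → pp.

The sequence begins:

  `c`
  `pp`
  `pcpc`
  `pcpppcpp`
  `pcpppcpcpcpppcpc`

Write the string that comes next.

Rewriting the 16 symbols of pcpppcpcpcpppcpc one by one yields pc pp pc pc pc pp pc pp pc pp pc pc pc pp pc pp; concatenated:

pcpppcpcpcpppcpppcpppcpcpcpppcpp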